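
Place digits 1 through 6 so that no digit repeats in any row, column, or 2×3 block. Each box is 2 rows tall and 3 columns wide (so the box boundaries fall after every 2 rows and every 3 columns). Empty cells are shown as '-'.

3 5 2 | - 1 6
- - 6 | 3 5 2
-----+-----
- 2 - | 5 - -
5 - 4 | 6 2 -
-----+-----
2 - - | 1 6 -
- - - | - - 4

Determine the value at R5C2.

R1C4 = 4: row 1 has {1,2,3,5,6}; col 4 has {1,3,5,6}; box has {1,2,3,5,6} → only 4 remains.
R6C4 = 2: row 6 has {4}; col 4 has {1,3,4,5,6}; box has {1,4,6} → only 2 remains.
R6C5 = 3: row 6 has {2,4}; col 5 has {1,2,5,6}; box has {1,2,4,6} → only 3 remains.
R3C5 = 4: row 3 has {2,5}; col 5 has {1,2,3,5,6}; box has {2,5,6} → only 4 remains.
R5C6 = 5: row 5 has {1,2,6}; col 6 has {2,4,6}; box has {1,2,3,4,6} → only 5 remains.
R5C3 = 3: row 5 has {1,2,5,6}; col 3 has {2,4,6}; box has {2} → only 3 remains.
R3C3 = 1: row 3 has {2,4,5}; col 3 has {2,3,4,6}; box has {2,4,5} → only 1 remains.
R3C6 = 3: row 3 has {1,2,4,5}; col 6 has {2,4,5,6}; box has {2,4,5,6} → only 3 remains.
R4C2 = 3: row 4 has {2,4,5,6}; col 2 has {2,5}; box has {1,2,4,5} → only 3 remains.
R4C6 = 1: row 4 has {2,3,4,5,6}; col 6 has {2,3,4,5,6}; box has {2,3,4,5,6} → only 1 remains.
R5C2 = 4: row 5 has {1,2,3,5,6}; col 2 has {2,3,5}; box has {2,3} → only 4 remains.

4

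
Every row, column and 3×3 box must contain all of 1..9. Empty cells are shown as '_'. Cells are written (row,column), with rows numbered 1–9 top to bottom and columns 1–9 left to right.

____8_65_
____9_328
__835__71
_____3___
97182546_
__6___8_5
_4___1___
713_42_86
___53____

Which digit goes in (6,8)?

(3,7) = 9 (sole candidate).
(5,9) = 3 (sole candidate).
(8,4) = 9 (sole candidate).
(8,7) = 5 (sole candidate).
(1,9) = 4 (sole candidate).
(1,6) = 7 (sole candidate).
(2,3) = 7 (hidden single in row 2).
(7,8) = 3 (hidden single in row 7).
(7,1) = 8 (hidden single in row 7).
(4,2) = 8 (hidden single in row 4).
(7,3) = 5 (hidden single in row 7).
(4,1) = 5 (hidden single in row 4).
(2,2) = 5 (hidden single in row 2).
(7,9) = 9 (hidden single in row 7).
(4,8) = 9 (hidden single in row 4).
(6,8) = 1: row 6 has {5,6,8}; col 8 has {2,3,5,6,7,8,9}; box has {3,4,5,6,8,9} → only 1 remains.

1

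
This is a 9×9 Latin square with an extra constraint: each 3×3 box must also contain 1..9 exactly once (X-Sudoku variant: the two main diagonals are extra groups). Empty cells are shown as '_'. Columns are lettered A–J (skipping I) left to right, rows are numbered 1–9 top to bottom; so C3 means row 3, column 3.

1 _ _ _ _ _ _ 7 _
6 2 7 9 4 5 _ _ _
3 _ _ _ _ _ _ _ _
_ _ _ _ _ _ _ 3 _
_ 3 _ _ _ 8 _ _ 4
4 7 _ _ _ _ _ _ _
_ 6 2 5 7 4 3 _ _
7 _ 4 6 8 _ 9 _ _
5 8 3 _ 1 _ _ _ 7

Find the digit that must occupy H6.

D4 = 4: row 4 has {3}; col 4 has {5,6,9}; box has {8}; main diagonal has {1,2,3,7} → only 4 remains.
A7 = 9: row 7 has {2,3,4,5,6,7}; col 1 has {1,3,4,5,6,7}; box has {2,3,4,5,6,7,8} → only 9 remains.
B8 = 1: row 8 has {4,6,7,8,9}; col 2 has {2,3,6,7,8}; box has {2,3,4,5,6,7,8,9}; anti-diagonal has {2,5} → only 1 remains.
H8 = 5: row 8 has {1,4,6,7,8,9}; col 8 has {3,7}; box has {3,7,9}; main diagonal has {1,2,3,4,7} → only 5 remains.
J8 = 2: row 8 has {1,4,5,6,7,8,9}; col 9 has {4,7}; box has {3,5,7,9} → only 2 remains.
D9 = 2: row 9 has {1,3,5,7,8}; col 4 has {4,5,6,9}; box has {1,4,5,6,7,8} → only 2 remains.
F9 = 9: row 9 has {1,2,3,5,7,8}; col 6 has {4,5,8}; box has {1,2,4,5,6,7,8} → only 9 remains.
H2 = 8: row 2 has {2,4,5,6,7,9}; col 8 has {3,5,7}; box has {7}; anti-diagonal has {1,2,5} → only 8 remains.
A5 = 2: row 5 has {3,4,8}; col 1 has {1,3,4,5,6,7,9}; box has {3,4,7} → only 2 remains.
D6 = 3: row 6 has {4,7}; col 4 has {2,4,5,6,9}; box has {4,8}; anti-diagonal has {1,2,5,8} → only 3 remains.
F6 = 6: row 6 has {3,4,7}; col 6 has {4,5,8,9}; box has {3,4,8}; main diagonal has {1,2,3,4,5,7} → only 6 remains.
H7 = 1: row 7 has {2,3,4,5,6,7,9}; col 8 has {3,5,7,8}; box has {2,3,5,7,9} → only 1 remains.
J7 = 8: row 7 has {1,2,3,4,5,6,7,9}; col 9 has {2,4,7}; box has {1,2,3,5,7,9} → only 8 remains.
F8 = 3: row 8 has {1,2,4,5,6,7,8,9}; col 6 has {4,5,6,8,9}; box has {1,2,4,5,6,7,8,9} → only 3 remains.
D1 = 8: row 1 has {1,7}; col 4 has {2,3,4,5,6,9}; box has {4,5,9} → only 8 remains.
F1 = 2: row 1 has {1,7,8}; col 6 has {3,4,5,6,8,9}; box has {4,5,8,9} → only 2 remains.
G2 = 1: row 2 has {2,4,5,6,7,8,9}; col 7 has {3,9}; box has {7,8} → only 1 remains.
J2 = 3: row 2 has {1,2,4,5,6,7,8,9}; col 9 has {2,4,7,8}; box has {1,7,8} → only 3 remains.
E3 = 6: row 3 has {3}; col 5 has {1,4,7,8}; box has {2,4,5,8,9} → only 6 remains.
G3 = 4: row 3 has {3,6}; col 7 has {1,3,9}; box has {1,3,7,8}; anti-diagonal has {1,2,3,5,8} → only 4 remains.
A4 = 8: row 4 has {3,4}; col 1 has {1,2,3,4,5,6,7,9}; box has {2,3,4,7} → only 8 remains.
F4 = 7: row 4 has {3,4,8}; col 6 has {2,3,4,5,6,8,9}; box has {3,4,6,8}; anti-diagonal has {1,2,3,4,5,8} → only 7 remains.
D5 = 1: row 5 has {2,3,4,8}; col 4 has {2,3,4,5,6,8,9}; box has {3,4,6,7,8} → only 1 remains.
E5 = 9: row 5 has {1,2,3,4,8}; col 5 has {1,4,6,7,8}; box has {1,3,4,6,7,8}; main diagonal has {1,2,3,4,5,6,7}; anti-diagonal has {1,2,3,4,5,7,8} → only 9 remains.
H5 = 6: row 5 has {1,2,3,4,8,9}; col 8 has {1,3,5,7,8}; box has {3,4} → only 6 remains.
G9 = 6: row 9 has {1,2,3,5,7,8,9}; col 7 has {1,3,4,9}; box has {1,2,3,5,7,8,9} → only 6 remains.
H9 = 4: row 9 has {1,2,3,5,6,7,8,9}; col 8 has {1,3,5,6,7,8}; box has {1,2,3,5,6,7,8,9} → only 4 remains.
E1 = 3: row 1 has {1,2,7,8}; col 5 has {1,4,6,7,8,9}; box has {2,4,5,6,8,9} → only 3 remains.
G1 = 5: row 1 has {1,2,3,7,8}; col 7 has {1,3,4,6,9}; box has {1,3,4,7,8} → only 5 remains.
J1 = 6: row 1 has {1,2,3,5,7,8}; col 9 has {2,3,4,7,8}; box has {1,3,4,5,7,8}; anti-diagonal has {1,2,3,4,5,7,8,9} → only 6 remains.
C3 = 8: row 3 has {3,4,6}; col 3 has {2,3,4,7}; box has {1,2,3,6,7}; main diagonal has {1,2,3,4,5,6,7,9} → only 8 remains.
D3 = 7: row 3 has {3,4,6,8}; col 4 has {1,2,3,4,5,6,8,9}; box has {2,3,4,5,6,8,9} → only 7 remains.
F3 = 1: row 3 has {3,4,6,7,8}; col 6 has {2,3,4,5,6,7,8,9}; box has {2,3,4,5,6,7,8,9} → only 1 remains.
J3 = 9: row 3 has {1,3,4,6,7,8}; col 9 has {2,3,4,6,7,8}; box has {1,3,4,5,6,7,8} → only 9 remains.
G4 = 2: row 4 has {3,4,7,8}; col 7 has {1,3,4,5,6,9}; box has {3,4,6} → only 2 remains.
C5 = 5: row 5 has {1,2,3,4,6,8,9}; col 3 has {2,3,4,7,8}; box has {2,3,4,7,8} → only 5 remains.
G5 = 7: row 5 has {1,2,3,4,5,6,8,9}; col 7 has {1,2,3,4,5,6,9}; box has {2,3,4,6} → only 7 remains.
G6 = 8: row 6 has {3,4,6,7}; col 7 has {1,2,3,4,5,6,7,9}; box has {2,3,4,6,7} → only 8 remains.
H6 = 9: row 6 has {3,4,6,7,8}; col 8 has {1,3,4,5,6,7,8}; box has {2,3,4,6,7,8} → only 9 remains.

9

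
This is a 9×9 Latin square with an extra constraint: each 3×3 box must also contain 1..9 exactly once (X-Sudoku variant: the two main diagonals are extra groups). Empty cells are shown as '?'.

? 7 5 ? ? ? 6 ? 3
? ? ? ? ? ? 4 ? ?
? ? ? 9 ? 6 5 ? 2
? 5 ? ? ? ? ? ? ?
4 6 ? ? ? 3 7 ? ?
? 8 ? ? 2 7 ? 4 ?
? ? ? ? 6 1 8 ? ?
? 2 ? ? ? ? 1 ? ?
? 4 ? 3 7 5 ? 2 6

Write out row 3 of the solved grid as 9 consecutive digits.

r9c7 = 9: row 9 has {2,3,4,5,6,7}; col 7 has {1,4,5,6,7,8}; box has {1,2,6,8} → only 9 remains.
r6c7 = 3: row 6 has {2,4,7,8}; col 7 has {1,4,5,6,7,8,9}; box has {4,7} → only 3 remains.
r4c7 = 2: row 4 has {5}; col 7 has {1,3,4,5,6,7,8,9}; box has {3,4,7} → only 2 remains.
r3c8 = 7: in row 3, 7 can only go here (every other open cell in that row sees a 7).
r2c4 = 7: in row 2, 7 can only go here (every other open cell in that row sees a 7).
r2c5 = 5: in row 2, 5 can only go here (every other open cell in that row sees a 5).
r4c8 = 6: in row 4, 6 can only go here (every other open cell in that row sees a 6).
r5c3 = 2: in row 5, 2 can only go here (every other open cell in that row sees a 2).
r6c9 = 5: in row 6, 5 can only go here (every other open cell in that row sees a 5).
r6c4 = 6: in row 6, 6 can only go here (every other open cell in that row sees a 6).
r5c4 = 5: in row 5, 5 can only go here (every other open cell in that row sees a 5).
r7c4 = 2: in row 7, 2 can only go here (every other open cell in that row sees a 2).
r7c9 = 4: in row 7, 4 can only go here (every other open cell in that row sees a 4).
r8c9 = 7: row 8 has {1,2}; col 9 has {2,3,4,5,6}; box has {1,2,4,6,8,9} → only 7 remains.
r3c3 = 4: in column 3, 4 can only go here (every other open cell in that column sees a 4).
r4c4 = 1: row 4 has {2,5,6}; col 4 has {2,3,5,6,7,9}; box has {2,3,5,6,7}; main diagonal has {4,6,7,8} → only 1 remains.
r5c5 = 9: row 5 has {2,3,4,5,6,7}; col 5 has {2,5,6,7}; box has {1,2,3,5,6,7}; main diagonal has {1,4,6,7,8}; anti-diagonal has {2,3,5,6} → only 9 remains.
r7c3 = 7: row 7 has {1,2,4,6,8}; col 3 has {2,4,5}; box has {2,4}; anti-diagonal has {2,3,5,6,9} → only 7 remains.
r1c1 = 2: row 1 has {3,5,6,7}; col 1 has {4}; box has {4,5,7}; main diagonal has {1,4,6,7,8,9} → only 2 remains.
r2c2 = 3: row 2 has {4,5,7}; col 2 has {2,4,5,6,7,8}; box has {2,4,5,7}; main diagonal has {1,2,4,6,7,8,9} → only 3 remains.
r3c2 = 1: row 3 has {2,4,5,6,7,9}; col 2 has {2,3,4,5,6,7,8}; box has {2,3,4,5,7} → only 1 remains.
r7c2 = 9: row 7 has {1,2,4,6,7,8}; col 2 has {1,2,3,4,5,6,7,8}; box has {2,4,7} → only 9 remains.
r8c8 = 5: row 8 has {1,2,7}; col 8 has {2,4,6,7}; box has {1,2,4,6,7,8,9}; main diagonal has {1,2,3,4,6,7,8,9} → only 5 remains.
r3c1 = 8: row 3 has {1,2,4,5,6,7,9}; col 1 has {2,4}; box has {1,2,3,4,5,7} → only 8 remains.
r3c5 = 3: row 3 has {1,2,4,5,6,7,8,9}; col 5 has {2,5,6,7,9}; box has {5,6,7,9} → only 3 remains.

814936572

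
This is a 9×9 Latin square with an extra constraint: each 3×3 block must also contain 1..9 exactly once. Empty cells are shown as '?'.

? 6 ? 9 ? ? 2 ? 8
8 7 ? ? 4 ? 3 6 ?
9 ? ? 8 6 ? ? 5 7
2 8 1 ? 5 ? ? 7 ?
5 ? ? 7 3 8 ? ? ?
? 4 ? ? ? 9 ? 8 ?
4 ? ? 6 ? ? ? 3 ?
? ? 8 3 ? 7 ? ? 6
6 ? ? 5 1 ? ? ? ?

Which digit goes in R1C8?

1

R1C5 = 7 (sole candidate).
R4C4 = 4 (sole candidate).
R4C6 = 6 (sole candidate).
R4C7 = 9 (sole candidate).
R4C9 = 3 (sole candidate).
R5C2 = 9 (sole candidate).
R5C3 = 6 (sole candidate).
R6C5 = 2 (sole candidate).
R7C6 = 2 (sole candidate).
R8C1 = 1 (sole candidate).
R8C5 = 9 (sole candidate).
R9C6 = 4 (sole candidate).
R1C1 = 3 (sole candidate).
R6C1 = 7 (sole candidate).
R6C3 = 3 (sole candidate).
R6C4 = 1 (sole candidate).
R6C9 = 5 (sole candidate).
R7C2 = 5 (sole candidate).
R7C5 = 8 (sole candidate).
R8C2 = 2 (sole candidate).
R8C8 = 4 (sole candidate).
R9C2 = 3 (sole candidate).
R1C8 = 1: row 1 has {2,3,6,7,8,9}; col 8 has {3,4,5,6,7,8}; box has {2,3,5,6,7,8} → only 1 remains.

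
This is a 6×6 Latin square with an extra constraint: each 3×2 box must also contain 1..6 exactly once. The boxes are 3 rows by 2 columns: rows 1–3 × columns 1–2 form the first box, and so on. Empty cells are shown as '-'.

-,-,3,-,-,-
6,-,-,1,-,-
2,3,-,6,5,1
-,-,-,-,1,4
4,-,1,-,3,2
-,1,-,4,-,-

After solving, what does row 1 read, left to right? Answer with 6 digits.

153246

r1c6 = 6: row 1 has {3}; col 6 has {1,2,4}; box has {1,5} → only 6 remains.
r2c6 = 3: row 2 has {1,6}; col 6 has {1,2,4,6}; box has {1,5,6} → only 3 remains.
r3c3 = 4: row 3 has {1,2,3,5,6}; col 3 has {1,3}; box has {1,3,6} → only 4 remains.
r5c4 = 5: row 5 has {1,2,3,4}; col 4 has {1,4,6}; box has {1,4} → only 5 remains.
r6c5 = 6: row 6 has {1,4}; col 5 has {1,3,5}; box has {1,2,3,4} → only 6 remains.
r6c6 = 5: row 6 has {1,4,6}; col 6 has {1,2,3,4,6}; box has {1,2,3,4,6} → only 5 remains.
r1c4 = 2: row 1 has {3,6}; col 4 has {1,4,5,6}; box has {1,3,4,6} → only 2 remains.
r1c5 = 4: row 1 has {2,3,6}; col 5 has {1,3,5,6}; box has {1,3,5,6} → only 4 remains.
r2c3 = 5: row 2 has {1,3,6}; col 3 has {1,3,4}; box has {1,2,3,4,6} → only 5 remains.
r2c5 = 2: row 2 has {1,3,5,6}; col 5 has {1,3,4,5,6}; box has {1,3,4,5,6} → only 2 remains.
r4c4 = 3: row 4 has {1,4}; col 4 has {1,2,4,5,6}; box has {1,4,5} → only 3 remains.
r5c2 = 6: row 5 has {1,2,3,4,5}; col 2 has {1,3}; box has {1,4} → only 6 remains.
r6c1 = 3: row 6 has {1,4,5,6}; col 1 has {2,4,6}; box has {1,4,6} → only 3 remains.
r6c3 = 2: row 6 has {1,3,4,5,6}; col 3 has {1,3,4,5}; box has {1,3,4,5} → only 2 remains.
r1c2 = 5: row 1 has {2,3,4,6}; col 2 has {1,3,6}; box has {2,3,6} → only 5 remains.
r2c2 = 4: row 2 has {1,2,3,5,6}; col 2 has {1,3,5,6}; box has {2,3,5,6} → only 4 remains.
r4c1 = 5: row 4 has {1,3,4}; col 1 has {2,3,4,6}; box has {1,3,4,6} → only 5 remains.
r4c2 = 2: row 4 has {1,3,4,5}; col 2 has {1,3,4,5,6}; box has {1,3,4,5,6} → only 2 remains.
r4c3 = 6: row 4 has {1,2,3,4,5}; col 3 has {1,2,3,4,5}; box has {1,2,3,4,5} → only 6 remains.
r1c1 = 1: row 1 has {2,3,4,5,6}; col 1 has {2,3,4,5,6}; box has {2,3,4,5,6} → only 1 remains.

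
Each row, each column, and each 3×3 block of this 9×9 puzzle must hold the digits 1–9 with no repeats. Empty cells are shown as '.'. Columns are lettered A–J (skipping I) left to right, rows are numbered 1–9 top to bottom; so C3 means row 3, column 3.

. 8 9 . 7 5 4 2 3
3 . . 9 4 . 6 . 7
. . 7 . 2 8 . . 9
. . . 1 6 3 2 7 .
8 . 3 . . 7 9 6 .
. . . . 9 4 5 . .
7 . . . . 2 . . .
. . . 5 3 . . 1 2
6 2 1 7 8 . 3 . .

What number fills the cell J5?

4

A1 = 1 (sole candidate).
D1 = 6 (sole candidate).
B2 = 5 (sole candidate).
C2 = 2 (sole candidate).
F2 = 1 (sole candidate).
H2 = 8 (sole candidate).
A3 = 4 (sole candidate).
B3 = 6 (sole candidate).
D3 = 3 (sole candidate).
G3 = 1 (sole candidate).
H3 = 5 (sole candidate).
D5 = 2 (sole candidate).
E5 = 5 (sole candidate).
A6 = 2 (sole candidate).
C6 = 6 (sole candidate).
D6 = 8 (sole candidate).
H6 = 3 (sole candidate).
J6 = 1 (sole candidate).
D7 = 4 (sole candidate).
E7 = 1 (sole candidate).
G7 = 8 (sole candidate).
H7 = 9 (sole candidate).
A8 = 9 (sole candidate).
B8 = 4 (sole candidate).
C8 = 8 (sole candidate).
F8 = 6 (sole candidate).
G8 = 7 (sole candidate).
F9 = 9 (sole candidate).
H9 = 4 (sole candidate).
J9 = 5 (sole candidate).
A4 = 5 (sole candidate).
B4 = 9 (sole candidate).
C4 = 4 (sole candidate).
J4 = 8 (sole candidate).
B5 = 1 (sole candidate).
J5 = 4: row 5 has {1,2,3,5,6,7,8,9}; col 9 has {1,2,3,5,7,8,9}; box has {1,2,3,5,6,7,8,9} → only 4 remains.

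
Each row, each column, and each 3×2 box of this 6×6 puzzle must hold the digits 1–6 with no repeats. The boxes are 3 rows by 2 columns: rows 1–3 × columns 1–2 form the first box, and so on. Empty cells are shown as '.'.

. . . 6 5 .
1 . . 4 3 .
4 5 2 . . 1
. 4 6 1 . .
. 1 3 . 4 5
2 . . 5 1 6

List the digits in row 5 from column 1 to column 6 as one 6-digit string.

R1C1 = 3: row 1 has {5,6}; col 1 has {1,2,4}; box has {1,4,5} → only 3 remains.
R1C2 = 2: row 1 has {3,5,6}; col 2 has {1,4,5}; box has {1,3,4,5} → only 2 remains.
R1C3 = 1: row 1 has {2,3,5,6}; col 3 has {2,3,6}; box has {2,4,6} → only 1 remains.
R1C6 = 4: row 1 has {1,2,3,5,6}; col 6 has {1,5,6}; box has {1,3,5} → only 4 remains.
R2C2 = 6: row 2 has {1,3,4}; col 2 has {1,2,4,5}; box has {1,2,3,4,5} → only 6 remains.
R2C3 = 5: row 2 has {1,3,4,6}; col 3 has {1,2,3,6}; box has {1,2,4,6} → only 5 remains.
R2C6 = 2: row 2 has {1,3,4,5,6}; col 6 has {1,4,5,6}; box has {1,3,4,5} → only 2 remains.
R3C4 = 3: row 3 has {1,2,4,5}; col 4 has {1,4,5,6}; box has {1,2,4,5,6} → only 3 remains.
R3C5 = 6: row 3 has {1,2,3,4,5}; col 5 has {1,3,4,5}; box has {1,2,3,4,5} → only 6 remains.
R4C1 = 5: row 4 has {1,4,6}; col 1 has {1,2,3,4}; box has {1,2,4} → only 5 remains.
R4C5 = 2: row 4 has {1,4,5,6}; col 5 has {1,3,4,5,6}; box has {1,4,5,6} → only 2 remains.
R4C6 = 3: row 4 has {1,2,4,5,6}; col 6 has {1,2,4,5,6}; box has {1,2,4,5,6} → only 3 remains.
R5C1 = 6: row 5 has {1,3,4,5}; col 1 has {1,2,3,4,5}; box has {1,2,4,5} → only 6 remains.
R5C4 = 2: row 5 has {1,3,4,5,6}; col 4 has {1,3,4,5,6}; box has {1,3,5,6} → only 2 remains.

613245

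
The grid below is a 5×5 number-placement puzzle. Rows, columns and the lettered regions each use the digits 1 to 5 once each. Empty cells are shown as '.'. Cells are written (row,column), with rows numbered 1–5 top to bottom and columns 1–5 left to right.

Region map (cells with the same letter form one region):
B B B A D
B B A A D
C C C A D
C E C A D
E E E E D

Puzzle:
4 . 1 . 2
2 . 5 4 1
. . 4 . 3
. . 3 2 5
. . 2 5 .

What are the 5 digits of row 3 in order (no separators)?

(1,4) = 3: row 1 has {1,2,4}; col 4 has {2,4,5}; region has {2,4,5} → only 3 remains.
(2,2) = 3: row 2 has {1,2,4,5}; col 2 has {}; region has {1,2,4} → only 3 remains.
(3,4) = 1: row 3 has {3,4}; col 4 has {2,3,4,5}; region has {2,3,4,5} → only 1 remains.
(4,1) = 1: row 4 has {2,3,5}; col 1 has {2,4}; region has {3,4} → only 1 remains.
(4,2) = 4: row 4 has {1,2,3,5}; col 2 has {3}; region has {2,5} → only 4 remains.
(5,1) = 3: row 5 has {2,5}; col 1 has {1,2,4}; region has {2,4,5} → only 3 remains.
(5,2) = 1: row 5 has {2,3,5}; col 2 has {3,4}; region has {2,3,4,5} → only 1 remains.
(5,5) = 4: row 5 has {1,2,3,5}; col 5 has {1,2,3,5}; region has {1,2,3,5} → only 4 remains.
(1,2) = 5: row 1 has {1,2,3,4}; col 2 has {1,3,4}; region has {1,2,3,4} → only 5 remains.
(3,1) = 5: row 3 has {1,3,4}; col 1 has {1,2,3,4}; region has {1,3,4} → only 5 remains.
(3,2) = 2: row 3 has {1,3,4,5}; col 2 has {1,3,4,5}; region has {1,3,4,5} → only 2 remains.

52413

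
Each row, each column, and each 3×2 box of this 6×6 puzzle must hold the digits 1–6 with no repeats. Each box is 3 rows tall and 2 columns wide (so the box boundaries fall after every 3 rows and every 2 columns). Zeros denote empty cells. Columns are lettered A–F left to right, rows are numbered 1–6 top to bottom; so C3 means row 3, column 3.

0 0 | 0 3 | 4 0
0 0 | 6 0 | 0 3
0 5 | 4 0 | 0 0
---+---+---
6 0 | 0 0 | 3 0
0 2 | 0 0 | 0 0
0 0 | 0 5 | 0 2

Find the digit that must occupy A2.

1

E2 = 5 (hidden single in row 2).
C1 = 5 (hidden single in row 1).
A1 = 2 (hidden single in row 1).
D2 = 2 (hidden single in row 2).
D3 = 1 (sole candidate).
F3 = 6 (sole candidate).
D4 = 4 (sole candidate).
D5 = 6 (sole candidate).
E5 = 1 (sole candidate).
E6 = 6 (sole candidate).
F1 = 1 (sole candidate).
A3 = 3 (sole candidate).
E3 = 2 (sole candidate).
B4 = 1 (sole candidate).
C4 = 2 (sole candidate).
F4 = 5 (sole candidate).
C5 = 3 (sole candidate).
F5 = 4 (sole candidate).
A6 = 4 (sole candidate).
B6 = 3 (sole candidate).
C6 = 1 (sole candidate).
B1 = 6 (sole candidate).
A2 = 1: row 2 has {2,3,5,6}; col 1 has {2,3,4,6}; box has {2,3,5,6} → only 1 remains.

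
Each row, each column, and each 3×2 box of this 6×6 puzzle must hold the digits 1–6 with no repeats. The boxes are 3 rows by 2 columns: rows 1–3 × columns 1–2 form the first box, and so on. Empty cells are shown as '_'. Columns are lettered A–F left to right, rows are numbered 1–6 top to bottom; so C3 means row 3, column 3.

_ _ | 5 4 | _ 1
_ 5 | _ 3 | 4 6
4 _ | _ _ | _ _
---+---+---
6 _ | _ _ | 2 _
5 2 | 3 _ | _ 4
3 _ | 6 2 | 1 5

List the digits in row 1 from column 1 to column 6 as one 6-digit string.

A1 = 2: row 1 has {1,4,5}; col 1 has {3,4,5,6}; box has {4,5} → only 2 remains.
E1 = 3: row 1 has {1,2,4,5}; col 5 has {1,2,4}; box has {1,4,6} → only 3 remains.
A2 = 1: row 2 has {3,4,5,6}; col 1 has {2,3,4,5,6}; box has {2,4,5} → only 1 remains.
C2 = 2: row 2 has {1,3,4,5,6}; col 3 has {3,5,6}; box has {3,4,5} → only 2 remains.
C3 = 1: row 3 has {4}; col 3 has {2,3,5,6}; box has {2,3,4,5} → only 1 remains.
D3 = 6: row 3 has {1,4}; col 4 has {2,3,4}; box has {1,2,3,4,5} → only 6 remains.
E3 = 5: row 3 has {1,4,6}; col 5 has {1,2,3,4}; box has {1,3,4,6} → only 5 remains.
F3 = 2: row 3 has {1,4,5,6}; col 6 has {1,4,5,6}; box has {1,3,4,5,6} → only 2 remains.
C4 = 4: row 4 has {2,6}; col 3 has {1,2,3,5,6}; box has {2,3,6} → only 4 remains.
F4 = 3: row 4 has {2,4,6}; col 6 has {1,2,4,5,6}; box has {1,2,4,5} → only 3 remains.
D5 = 1: row 5 has {2,3,4,5}; col 4 has {2,3,4,6}; box has {2,3,4,6} → only 1 remains.
E5 = 6: row 5 has {1,2,3,4,5}; col 5 has {1,2,3,4,5}; box has {1,2,3,4,5} → only 6 remains.
B6 = 4: row 6 has {1,2,3,5,6}; col 2 has {2,5}; box has {2,3,5,6} → only 4 remains.
B1 = 6: row 1 has {1,2,3,4,5}; col 2 has {2,4,5}; box has {1,2,4,5} → only 6 remains.

265431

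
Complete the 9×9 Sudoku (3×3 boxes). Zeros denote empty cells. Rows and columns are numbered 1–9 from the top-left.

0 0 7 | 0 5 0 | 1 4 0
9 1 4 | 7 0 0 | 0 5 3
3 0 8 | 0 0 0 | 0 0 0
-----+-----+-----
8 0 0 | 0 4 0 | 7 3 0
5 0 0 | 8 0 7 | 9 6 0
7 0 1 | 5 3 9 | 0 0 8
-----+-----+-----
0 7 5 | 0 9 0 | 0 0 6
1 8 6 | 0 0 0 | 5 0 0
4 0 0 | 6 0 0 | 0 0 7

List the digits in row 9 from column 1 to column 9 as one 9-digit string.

R6C8 = 2 (sole candidate).
R7C1 = 2 (sole candidate).
R8C8 = 9 (sole candidate).
R1C1 = 6 (sole candidate).
R1C2 = 2 (sole candidate).
R1C9 = 9 (sole candidate).
R3C2 = 5 (sole candidate).
R3C8 = 7 (sole candidate).
R3C9 = 2 (sole candidate).
R6C7 = 4 (sole candidate).
R8C9 = 4 (sole candidate).
R1C4 = 3 (sole candidate).
R1C6 = 8 (sole candidate).
R3C7 = 6 (sole candidate).
R5C9 = 1 (sole candidate).
R6C2 = 6 (sole candidate).
R8C4 = 2 (sole candidate).
R8C5 = 7 (sole candidate).
R8C6 = 3 (sole candidate).
R2C7 = 8 (sole candidate).
R3C5 = 1 (sole candidate).
R3C6 = 4 (sole candidate).
R4C2 = 9 (sole candidate).
R4C3 = 2 (sole candidate).
R4C4 = 1 (sole candidate).
R4C6 = 6 (sole candidate).
R4C9 = 5 (sole candidate).
R5C3 = 3 (sole candidate).
R5C5 = 2 (sole candidate).
R7C4 = 4 (sole candidate).
R7C6 = 1 (sole candidate).
R7C7 = 3 (sole candidate).
R7C8 = 8 (sole candidate).
R9C2 = 3: row 9 has {4,6,7}; col 2 has {1,2,5,6,7,8,9}; box has {1,2,4,5,6,7,8} → only 3 remains.
R9C3 = 9: row 9 has {3,4,6,7}; col 3 has {1,2,3,4,5,6,7,8}; box has {1,2,3,4,5,6,7,8} → only 9 remains.
R9C5 = 8: row 9 has {3,4,6,7,9}; col 5 has {1,2,3,4,5,7,9}; box has {1,2,3,4,6,7,9} → only 8 remains.
R9C6 = 5: row 9 has {3,4,6,7,8,9}; col 6 has {1,3,4,6,7,8,9}; box has {1,2,3,4,6,7,8,9} → only 5 remains.
R9C7 = 2: row 9 has {3,4,5,6,7,8,9}; col 7 has {1,3,4,5,6,7,8,9}; box has {3,4,5,6,7,8,9} → only 2 remains.
R9C8 = 1: row 9 has {2,3,4,5,6,7,8,9}; col 8 has {2,3,4,5,6,7,8,9}; box has {2,3,4,5,6,7,8,9} → only 1 remains.

439685217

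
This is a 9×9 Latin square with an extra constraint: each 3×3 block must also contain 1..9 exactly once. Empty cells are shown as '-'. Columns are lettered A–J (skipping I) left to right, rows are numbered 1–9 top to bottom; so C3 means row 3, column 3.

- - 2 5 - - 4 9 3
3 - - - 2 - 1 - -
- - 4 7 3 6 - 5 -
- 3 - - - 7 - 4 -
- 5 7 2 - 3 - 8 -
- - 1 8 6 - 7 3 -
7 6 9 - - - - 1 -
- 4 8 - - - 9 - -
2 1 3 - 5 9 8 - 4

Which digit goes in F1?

8

G3 = 2 (sole candidate).
J3 = 8 (sole candidate).
C4 = 6 (sole candidate).
G4 = 5 (sole candidate).
G5 = 6 (sole candidate).
G7 = 3 (sole candidate).
A8 = 5 (sole candidate).
D9 = 6 (sole candidate).
H9 = 7 (sole candidate).
C2 = 5 (sole candidate).
H2 = 6 (sole candidate).
J2 = 7 (sole candidate).
B3 = 9 (sole candidate).
B6 = 2 (sole candidate).
J6 = 9 (sole candidate).
D7 = 4 (sole candidate).
E7 = 8 (sole candidate).
F7 = 2 (sole candidate).
J7 = 5 (sole candidate).
F8 = 1 (sole candidate).
H8 = 2 (sole candidate).
J8 = 6 (sole candidate).
E1 = 1 (sole candidate).
F1 = 8: row 1 has {1,2,3,4,5,9}; col 6 has {1,2,3,6,7,9}; box has {1,2,3,5,6,7} → only 8 remains.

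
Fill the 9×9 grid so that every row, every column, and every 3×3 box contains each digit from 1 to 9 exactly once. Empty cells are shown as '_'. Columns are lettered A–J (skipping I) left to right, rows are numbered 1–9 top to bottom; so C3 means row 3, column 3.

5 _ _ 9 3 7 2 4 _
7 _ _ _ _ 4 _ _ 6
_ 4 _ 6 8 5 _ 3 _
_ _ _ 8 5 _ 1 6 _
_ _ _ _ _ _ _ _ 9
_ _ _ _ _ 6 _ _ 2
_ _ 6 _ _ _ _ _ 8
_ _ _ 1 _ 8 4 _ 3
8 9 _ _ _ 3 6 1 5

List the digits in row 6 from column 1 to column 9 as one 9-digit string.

J1 = 1 (sole candidate).
D2 = 2 (sole candidate).
E2 = 1 (sole candidate).
J3 = 7 (sole candidate).
J4 = 4 (sole candidate).
A8 = 2 (sole candidate).
C1 = 8 (sole candidate).
B2 = 3 (sole candidate).
C2 = 9 (sole candidate).
A3 = 1 (sole candidate).
C3 = 2 (sole candidate).
G3 = 9 (sole candidate).
G7 = 7 (sole candidate).
H8 = 9 (sole candidate).
B1 = 6 (sole candidate).
H7 = 2 (sole candidate).
F7 = 9 (sole candidate).
F4 = 2 (sole candidate).
F5 = 1 (sole candidate).
E7 = 4 (sole candidate).
D9 = 7 (sole candidate).
E9 = 2 (sole candidate).
B4 = 7 (sole candidate).
C4 = 3 (sole candidate).
E5 = 7 (sole candidate).
E6 = 9: row 6 has {2,6}; col 5 has {1,2,3,4,5,7,8}; box has {1,2,5,6,7,8} → only 9 remains.
A7 = 3 (sole candidate).
D7 = 5 (sole candidate).
B8 = 5 (sole candidate).
C8 = 7 (sole candidate).
E8 = 6 (sole candidate).
C9 = 4 (sole candidate).
A4 = 9 (sole candidate).
C5 = 5 (sole candidate).
H5 = 8 (sole candidate).
A6 = 4: row 6 has {2,6,9}; col 1 has {1,2,3,5,7,8,9}; box has {3,5,7,9} → only 4 remains.
C6 = 1: row 6 has {2,4,6,9}; col 3 has {2,3,4,5,6,7,8,9}; box has {3,4,5,7,9} → only 1 remains.
D6 = 3: row 6 has {1,2,4,6,9}; col 4 has {1,2,5,6,7,8,9}; box has {1,2,5,6,7,8,9} → only 3 remains.
G6 = 5: row 6 has {1,2,3,4,6,9}; col 7 has {1,2,4,6,7,9}; box has {1,2,4,6,8,9} → only 5 remains.
H6 = 7: row 6 has {1,2,3,4,5,6,9}; col 8 has {1,2,3,4,6,8,9}; box has {1,2,4,5,6,8,9} → only 7 remains.
B7 = 1 (sole candidate).
G2 = 8 (sole candidate).
H2 = 5 (sole candidate).
A5 = 6 (sole candidate).
B5 = 2 (sole candidate).
D5 = 4 (sole candidate).
G5 = 3 (sole candidate).
B6 = 8: row 6 has {1,2,3,4,5,6,7,9}; col 2 has {1,2,3,4,5,6,7,9}; box has {1,2,3,4,5,6,7,9} → only 8 remains.

481396572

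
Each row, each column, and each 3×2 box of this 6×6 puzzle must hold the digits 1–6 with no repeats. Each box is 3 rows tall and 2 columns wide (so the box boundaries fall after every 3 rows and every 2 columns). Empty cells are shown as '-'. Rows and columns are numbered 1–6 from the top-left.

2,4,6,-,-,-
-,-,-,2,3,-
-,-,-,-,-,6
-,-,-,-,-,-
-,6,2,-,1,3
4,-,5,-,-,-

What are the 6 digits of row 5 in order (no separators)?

r1c5 = 5 (sole candidate).
r1c6 = 1 (sole candidate).
r2c6 = 4 (sole candidate).
r3c5 = 2 (sole candidate).
r5c1 = 5: row 5 has {1,2,3,6}; col 1 has {2,4}; box has {4,6} → only 5 remains.
r5c4 = 4: row 5 has {1,2,3,5,6}; col 4 has {2}; box has {2,5} → only 4 remains.

562413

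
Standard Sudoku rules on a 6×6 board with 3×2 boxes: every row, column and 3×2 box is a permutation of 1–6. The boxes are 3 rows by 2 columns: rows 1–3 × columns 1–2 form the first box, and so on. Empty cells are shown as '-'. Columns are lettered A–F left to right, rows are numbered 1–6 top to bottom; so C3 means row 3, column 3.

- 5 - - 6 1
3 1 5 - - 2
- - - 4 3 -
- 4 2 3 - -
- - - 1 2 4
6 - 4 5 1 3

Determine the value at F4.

C1 = 3 (sole candidate).
D1 = 2 (sole candidate).
D2 = 6 (sole candidate).
E2 = 4 (sole candidate).
A3 = 2 (sole candidate).
B3 = 6 (sole candidate).
C3 = 1 (sole candidate).
F3 = 5 (sole candidate).
E4 = 5 (sole candidate).
F4 = 6: row 4 has {2,3,4,5}; col 6 has {1,2,3,4,5}; box has {1,2,3,4,5} → only 6 remains.

6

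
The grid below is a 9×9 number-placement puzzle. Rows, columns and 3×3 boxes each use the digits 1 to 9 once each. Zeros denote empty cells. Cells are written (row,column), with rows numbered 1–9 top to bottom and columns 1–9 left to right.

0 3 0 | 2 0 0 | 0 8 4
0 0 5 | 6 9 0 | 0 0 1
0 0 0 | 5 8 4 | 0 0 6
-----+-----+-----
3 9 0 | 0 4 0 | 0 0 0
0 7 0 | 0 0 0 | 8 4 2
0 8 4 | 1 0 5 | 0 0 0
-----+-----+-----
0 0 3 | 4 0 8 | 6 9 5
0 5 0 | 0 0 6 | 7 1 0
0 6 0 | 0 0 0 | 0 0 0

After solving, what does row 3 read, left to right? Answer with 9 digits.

(4,9) = 7: row 4 has {3,4,9}; col 9 has {1,2,4,5,6}; box has {2,4,8} → only 7 remains.
(4,4) = 8: row 4 has {3,4,7,9}; col 4 has {1,2,4,5,6}; box has {1,4,5} → only 8 remains.
(4,6) = 2: row 4 has {3,4,7,8,9}; col 6 has {4,5,6,8}; box has {1,4,5,8} → only 2 remains.
(1,7) = 5: in row 1, 5 can only go here (every other open cell in that row sees a 5).
(4,7) = 1: row 4 has {2,3,4,7,8,9}; col 7 has {5,6,7,8}; box has {2,4,7,8} → only 1 remains.
(4,3) = 6: row 4 has {1,2,3,4,7,8,9}; col 3 has {3,4,5}; box has {3,4,7,8,9} → only 6 remains.
(4,8) = 5: row 4 has {1,2,3,4,6,7,8,9}; col 8 has {1,4,8,9}; box has {1,2,4,7,8} → only 5 remains.
(5,3) = 1: row 5 has {2,4,7,8}; col 3 has {3,4,5,6}; box has {3,4,6,7,8,9} → only 1 remains.
(6,1) = 2: row 6 has {1,4,5,8}; col 1 has {3}; box has {1,3,4,6,7,8,9} → only 2 remains.
(5,1) = 5: row 5 has {1,2,4,7,8}; col 1 has {2,3}; box has {1,2,3,4,6,7,8,9} → only 5 remains.
(1,1) = 6: in row 1, 6 can only go here (every other open cell in that row sees a 6).
(1,3) = 9: in row 1, 9 can only go here (every other open cell in that row sees a 9).
(2,1) = 8: in row 2, 8 can only go here (every other open cell in that row sees an 8).
(2,2) = 4: in row 2, 4 can only go here (every other open cell in that row sees a 4).
(3,7) = 9: in row 3, 9 can only go here (every other open cell in that row sees a 9).
(6,7) = 3: row 6 has {1,2,4,5,8}; col 7 has {1,5,6,7,8,9}; box has {1,2,4,5,7,8} → only 3 remains.
(6,8) = 6: row 6 has {1,2,3,4,5,8}; col 8 has {1,4,5,8,9}; box has {1,2,3,4,5,7,8} → only 6 remains.
(6,9) = 9: row 6 has {1,2,3,4,5,6,8}; col 9 has {1,2,4,5,6,7}; box has {1,2,3,4,5,6,7,8} → only 9 remains.
(2,7) = 2: row 2 has {1,4,5,6,8,9}; col 7 has {1,3,5,6,7,8,9}; box has {1,4,5,6,8,9} → only 2 remains.
(6,5) = 7: row 6 has {1,2,3,4,5,6,8,9}; col 5 has {4,8,9}; box has {1,2,4,5,8} → only 7 remains.
(9,7) = 4: row 9 has {6}; col 7 has {1,2,3,5,6,7,8,9}; box has {1,5,6,7,9} → only 4 remains.
(1,5) = 1: row 1 has {2,3,4,5,6,8,9}; col 5 has {4,7,8,9}; box has {2,4,5,6,8,9} → only 1 remains.
(1,6) = 7: row 1 has {1,2,3,4,5,6,8,9}; col 6 has {2,4,5,6,8}; box has {1,2,4,5,6,8,9} → only 7 remains.
(2,6) = 3: row 2 has {1,2,4,5,6,8,9}; col 6 has {2,4,5,6,7,8}; box has {1,2,4,5,6,7,8,9} → only 3 remains.
(2,8) = 7: row 2 has {1,2,3,4,5,6,8,9}; col 8 has {1,4,5,6,8,9}; box has {1,2,4,5,6,8,9} → only 7 remains.
(3,8) = 3: row 3 has {4,5,6,8,9}; col 8 has {1,4,5,6,7,8,9}; box has {1,2,4,5,6,7,8,9} → only 3 remains.
(5,6) = 9: row 5 has {1,2,4,5,7,8}; col 6 has {2,3,4,5,6,7,8}; box has {1,2,4,5,7,8} → only 9 remains.
(7,5) = 2: row 7 has {3,4,5,6,8,9}; col 5 has {1,4,7,8,9}; box has {4,6,8} → only 2 remains.
(8,5) = 3: row 8 has {1,5,6,7}; col 5 has {1,2,4,7,8,9}; box has {2,4,6,8} → only 3 remains.
(8,9) = 8: row 8 has {1,3,5,6,7}; col 9 has {1,2,4,5,6,7,9}; box has {1,4,5,6,7,9} → only 8 remains.
(9,5) = 5: row 9 has {4,6}; col 5 has {1,2,3,4,7,8,9}; box has {2,3,4,6,8} → only 5 remains.
(9,6) = 1: row 9 has {4,5,6}; col 6 has {2,3,4,5,6,7,8,9}; box has {2,3,4,5,6,8} → only 1 remains.
(9,8) = 2: row 9 has {1,4,5,6}; col 8 has {1,3,4,5,6,7,8,9}; box has {1,4,5,6,7,8,9} → only 2 remains.
(9,9) = 3: row 9 has {1,2,4,5,6}; col 9 has {1,2,4,5,6,7,8,9}; box has {1,2,4,5,6,7,8,9} → only 3 remains.
(5,4) = 3: row 5 has {1,2,4,5,7,8,9}; col 4 has {1,2,4,5,6,8}; box has {1,2,4,5,7,8,9} → only 3 remains.
(5,5) = 6: row 5 has {1,2,3,4,5,7,8,9}; col 5 has {1,2,3,4,5,7,8,9}; box has {1,2,3,4,5,7,8,9} → only 6 remains.
(7,2) = 1: row 7 has {2,3,4,5,6,8,9}; col 2 has {3,4,5,6,7,8,9}; box has {3,5,6} → only 1 remains.
(8,3) = 2: row 8 has {1,3,5,6,7,8}; col 3 has {1,3,4,5,6,9}; box has {1,3,5,6} → only 2 remains.
(8,4) = 9: row 8 has {1,2,3,5,6,7,8}; col 4 has {1,2,3,4,5,6,8}; box has {1,2,3,4,5,6,8} → only 9 remains.
(9,4) = 7: row 9 has {1,2,3,4,5,6}; col 4 has {1,2,3,4,5,6,8,9}; box has {1,2,3,4,5,6,8,9} → only 7 remains.
(3,2) = 2: row 3 has {3,4,5,6,8,9}; col 2 has {1,3,4,5,6,7,8,9}; box has {3,4,5,6,8,9} → only 2 remains.
(3,3) = 7: row 3 has {2,3,4,5,6,8,9}; col 3 has {1,2,3,4,5,6,9}; box has {2,3,4,5,6,8,9} → only 7 remains.
(7,1) = 7: row 7 has {1,2,3,4,5,6,8,9}; col 1 has {2,3,5,6,8}; box has {1,2,3,5,6} → only 7 remains.
(8,1) = 4: row 8 has {1,2,3,5,6,7,8,9}; col 1 has {2,3,5,6,7,8}; box has {1,2,3,5,6,7} → only 4 remains.
(9,1) = 9: row 9 has {1,2,3,4,5,6,7}; col 1 has {2,3,4,5,6,7,8}; box has {1,2,3,4,5,6,7} → only 9 remains.
(9,3) = 8: row 9 has {1,2,3,4,5,6,7,9}; col 3 has {1,2,3,4,5,6,7,9}; box has {1,2,3,4,5,6,7,9} → only 8 remains.
(3,1) = 1: row 3 has {2,3,4,5,6,7,8,9}; col 1 has {2,3,4,5,6,7,8,9}; box has {2,3,4,5,6,7,8,9} → only 1 remains.

127584936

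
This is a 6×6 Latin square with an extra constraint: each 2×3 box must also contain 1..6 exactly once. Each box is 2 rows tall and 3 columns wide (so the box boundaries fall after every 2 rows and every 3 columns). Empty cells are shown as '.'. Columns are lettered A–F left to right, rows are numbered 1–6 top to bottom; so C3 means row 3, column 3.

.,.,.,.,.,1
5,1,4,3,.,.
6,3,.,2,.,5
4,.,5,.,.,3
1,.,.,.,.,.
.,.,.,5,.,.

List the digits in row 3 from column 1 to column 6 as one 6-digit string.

C3 = 1: row 3 has {2,3,5,6}; col 3 has {4,5}; box has {3,4,5,6} → only 1 remains.
E3 = 4: row 3 has {1,2,3,5,6}; col 5 has {}; box has {2,3,5} → only 4 remains.

631245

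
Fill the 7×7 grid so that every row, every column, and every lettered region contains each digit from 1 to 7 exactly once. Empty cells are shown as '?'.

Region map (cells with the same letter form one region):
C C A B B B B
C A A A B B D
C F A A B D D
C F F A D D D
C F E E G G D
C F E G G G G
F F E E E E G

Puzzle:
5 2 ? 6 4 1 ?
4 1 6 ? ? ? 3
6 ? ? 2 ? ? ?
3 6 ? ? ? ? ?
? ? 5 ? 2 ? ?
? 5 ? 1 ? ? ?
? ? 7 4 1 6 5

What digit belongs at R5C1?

R1C3 = 3: row 1 has {1,2,4,5,6}; col 3 has {5,6,7}; region has {1,2,6} → only 3 remains.
R1C7 = 7: row 1 has {1,2,3,4,5,6}; col 7 has {3,5}; region has {1,4,6} → only 7 remains.
R2C5 = 5: row 2 has {1,3,4,6}; col 5 has {1,2,4}; region has {1,4,6,7} → only 5 remains.
R2C6 = 2: row 2 has {1,3,4,5,6}; col 6 has {1,6}; region has {1,4,5,6,7} → only 2 remains.
R3C3 = 4: row 3 has {2,6}; col 3 has {3,5,6,7}; region has {1,2,3,6} → only 4 remains.
R3C5 = 3: row 3 has {2,4,6}; col 5 has {1,2,4,5}; region has {1,2,4,5,6,7} → only 3 remains.
R3C7 = 1: row 3 has {2,3,4,6}; col 7 has {3,5,7}; region has {3} → only 1 remains.
R4C5 = 7: row 4 has {3,6}; col 5 has {1,2,3,4,5}; region has {1,3} → only 7 remains.
R5C4 = 3: row 5 has {2,5}; col 4 has {1,2,4,6}; region has {1,4,5,6,7} → only 3 remains.
R6C1 = 7: row 6 has {1,5}; col 1 has {3,4,5,6}; region has {2,3,4,5,6} → only 7 remains.
R6C3 = 2: row 6 has {1,5,7}; col 3 has {3,4,5,6,7}; region has {1,3,4,5,6,7} → only 2 remains.
R6C5 = 6: row 6 has {1,2,5,7}; col 5 has {1,2,3,4,5,7}; region has {1,2,5} → only 6 remains.
R6C7 = 4: row 6 has {1,2,5,6,7}; col 7 has {1,3,5,7}; region has {1,2,5,6} → only 4 remains.
R7C1 = 2: row 7 has {1,4,5,6,7}; col 1 has {3,4,5,6,7}; region has {5,6} → only 2 remains.
R7C2 = 3: row 7 has {1,2,4,5,6,7}; col 2 has {1,2,5,6}; region has {2,5,6} → only 3 remains.
R2C4 = 7: row 2 has {1,2,3,4,5,6}; col 4 has {1,2,3,4,6}; region has {1,2,3,4,6} → only 7 remains.
R3C2 = 7: row 3 has {1,2,3,4,6}; col 2 has {1,2,3,5,6}; region has {2,3,5,6} → only 7 remains.
R3C6 = 5: row 3 has {1,2,3,4,6,7}; col 6 has {1,2,6}; region has {1,3,7} → only 5 remains.
R4C3 = 1: row 4 has {3,6,7}; col 3 has {2,3,4,5,6,7}; region has {2,3,5,6,7} → only 1 remains.
R4C4 = 5: row 4 has {1,3,6,7}; col 4 has {1,2,3,4,6,7}; region has {1,2,3,4,6,7} → only 5 remains.
R4C6 = 4: row 4 has {1,3,5,6,7}; col 6 has {1,2,5,6}; region has {1,3,5,7} → only 4 remains.
R4C7 = 2: row 4 has {1,3,4,5,6,7}; col 7 has {1,3,4,5,7}; region has {1,3,4,5,7} → only 2 remains.
R5C1 = 1: row 5 has {2,3,5}; col 1 has {2,3,4,5,6,7}; region has {2,3,4,5,6,7} → only 1 remains.

1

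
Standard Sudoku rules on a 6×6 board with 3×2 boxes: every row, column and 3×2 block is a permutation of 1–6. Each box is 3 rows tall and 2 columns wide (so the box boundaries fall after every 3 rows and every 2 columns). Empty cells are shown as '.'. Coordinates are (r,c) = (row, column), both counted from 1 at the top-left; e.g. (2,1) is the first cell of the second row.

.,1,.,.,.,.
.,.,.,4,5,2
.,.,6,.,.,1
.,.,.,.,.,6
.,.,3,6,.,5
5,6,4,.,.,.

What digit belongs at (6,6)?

3

(2,2) = 3 (sole candidate).
(2,3) = 1 (sole candidate).
(6,6) = 3: row 6 has {4,5,6}; col 6 has {1,2,5,6}; box has {5,6} → only 3 remains.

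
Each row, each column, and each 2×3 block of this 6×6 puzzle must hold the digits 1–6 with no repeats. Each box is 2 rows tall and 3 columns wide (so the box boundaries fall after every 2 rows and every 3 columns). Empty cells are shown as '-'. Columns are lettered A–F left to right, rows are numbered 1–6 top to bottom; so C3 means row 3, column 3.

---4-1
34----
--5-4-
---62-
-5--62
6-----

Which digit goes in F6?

4

E2 = 5: row 2 has {3,4}; col 5 has {2,4,6}; box has {1,4} → only 5 remains.
F2 = 6: row 2 has {3,4,5}; col 6 has {1,2}; box has {1,4,5} → only 6 remains.
F3 = 3: row 3 has {4,5}; col 6 has {1,2,6}; box has {2,4,6} → only 3 remains.
F4 = 5: row 4 has {2,6}; col 6 has {1,2,3,6}; box has {2,3,4,6} → only 5 remains.
F6 = 4: row 6 has {6}; col 6 has {1,2,3,5,6}; box has {2,6} → only 4 remains.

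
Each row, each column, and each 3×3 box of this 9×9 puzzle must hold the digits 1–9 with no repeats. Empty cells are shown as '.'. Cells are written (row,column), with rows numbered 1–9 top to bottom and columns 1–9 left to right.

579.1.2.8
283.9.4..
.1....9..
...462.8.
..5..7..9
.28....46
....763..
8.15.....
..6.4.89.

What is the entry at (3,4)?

(2,6) = 5: row 2 has {2,3,4,8,9}; col 6 has {2,6,7}; box has {1,9} → only 5 remains.
(3,3) = 4: row 3 has {1,9}; col 3 has {1,3,5,6,8,9}; box has {1,2,3,5,7,8,9} → only 4 remains.
(4,3) = 7: row 4 has {2,4,6,8}; col 3 has {1,3,4,5,6,8,9}; box has {2,5,8} → only 7 remains.
(5,7) = 1: row 5 has {5,7,9}; col 7 has {2,3,4,8,9}; box has {4,6,8,9} → only 1 remains.
(7,3) = 2: row 7 has {3,6,7}; col 3 has {1,3,4,5,6,7,8,9}; box has {1,6,8} → only 2 remains.
(3,1) = 6: row 3 has {1,4,9}; col 1 has {2,5,8}; box has {1,2,3,4,5,7,8,9} → only 6 remains.
(4,7) = 5: row 4 has {2,4,6,7,8}; col 7 has {1,2,3,4,8,9}; box has {1,4,6,8,9} → only 5 remains.
(4,9) = 3: row 4 has {2,4,5,6,7,8}; col 9 has {6,8,9}; box has {1,4,5,6,8,9} → only 3 remains.
(5,8) = 2: row 5 has {1,5,7,9}; col 8 has {4,8,9}; box has {1,3,4,5,6,8,9} → only 2 remains.
(6,7) = 7: row 6 has {2,4,6,8}; col 7 has {1,2,3,4,5,8,9}; box has {1,2,3,4,5,6,8,9} → only 7 remains.
(8,7) = 6: row 8 has {1,5,8}; col 7 has {1,2,3,4,5,7,8,9}; box has {3,8,9} → only 6 remains.
(8,8) = 7: row 8 has {1,5,6,8}; col 8 has {2,4,8,9}; box has {3,6,8,9} → only 7 remains.
(4,2) = 9: row 4 has {2,3,4,5,6,7,8}; col 2 has {1,2,7,8}; box has {2,5,7,8} → only 9 remains.
(4,1) = 1: row 4 has {2,3,4,5,6,7,8,9}; col 1 has {2,5,6,8}; box has {2,5,7,8,9} → only 1 remains.
(6,1) = 3: row 6 has {2,4,6,7,8}; col 1 has {1,2,5,6,8}; box has {1,2,5,7,8,9} → only 3 remains.
(6,5) = 5: row 6 has {2,3,4,6,7,8}; col 5 has {1,4,6,7,9}; box has {2,4,6,7} → only 5 remains.
(9,1) = 7: row 9 has {4,6,8,9}; col 1 has {1,2,3,5,6,8}; box has {1,2,6,8} → only 7 remains.
(5,1) = 4: row 5 has {1,2,5,7,9}; col 1 has {1,2,3,5,6,7,8}; box has {1,2,3,5,7,8,9} → only 4 remains.
(5,2) = 6: row 5 has {1,2,4,5,7,9}; col 2 has {1,2,7,8,9}; box has {1,2,3,4,5,7,8,9} → only 6 remains.
(7,1) = 9: row 7 has {2,3,6,7}; col 1 has {1,2,3,4,5,6,7,8}; box has {1,2,6,7,8} → only 9 remains.
(1,6) = 4: in row 1, 4 can only go here (every other open cell in that row sees a 4).
(7,4) = 8: in row 7, 8 can only go here (every other open cell in that row sees an 8).
(5,4) = 3: row 5 has {1,2,4,5,6,7,9}; col 4 has {4,5,8}; box has {2,4,5,6,7} → only 3 remains.
(5,5) = 8: row 5 has {1,2,3,4,5,6,7,9}; col 5 has {1,4,5,6,7,9}; box has {2,3,4,5,6,7} → only 8 remains.
(1,4) = 6: row 1 has {1,2,4,5,7,8,9}; col 4 has {3,4,5,8}; box has {1,4,5,9} → only 6 remains.
(1,8) = 3: row 1 has {1,2,4,5,6,7,8,9}; col 8 has {2,4,7,8,9}; box has {2,4,8,9} → only 3 remains.
(2,4) = 7: row 2 has {2,3,4,5,8,9}; col 4 has {3,4,5,6,8}; box has {1,4,5,6,9} → only 7 remains.
(2,9) = 1: row 2 has {2,3,4,5,7,8,9}; col 9 has {3,6,8,9}; box has {2,3,4,8,9} → only 1 remains.
(3,4) = 2: row 3 has {1,4,6,9}; col 4 has {3,4,5,6,7,8}; box has {1,4,5,6,7,9} → only 2 remains.

2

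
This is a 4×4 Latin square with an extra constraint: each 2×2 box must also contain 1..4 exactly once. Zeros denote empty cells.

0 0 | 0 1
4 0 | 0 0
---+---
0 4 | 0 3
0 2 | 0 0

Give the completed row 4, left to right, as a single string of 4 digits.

R1C2 = 3 (sole candidate).
R2C2 = 1 (sole candidate).
R2C4 = 2 (sole candidate).
R3C1 = 1 (sole candidate).
R3C3 = 2 (sole candidate).
R4C1 = 3: row 4 has {2}; col 1 has {1,4}; box has {1,2,4} → only 3 remains.
R4C4 = 4: row 4 has {2,3}; col 4 has {1,2,3}; box has {2,3} → only 4 remains.
R1C1 = 2 (sole candidate).
R1C3 = 4 (sole candidate).
R2C3 = 3 (sole candidate).
R4C3 = 1: row 4 has {2,3,4}; col 3 has {2,3,4}; box has {2,3,4} → only 1 remains.

3214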